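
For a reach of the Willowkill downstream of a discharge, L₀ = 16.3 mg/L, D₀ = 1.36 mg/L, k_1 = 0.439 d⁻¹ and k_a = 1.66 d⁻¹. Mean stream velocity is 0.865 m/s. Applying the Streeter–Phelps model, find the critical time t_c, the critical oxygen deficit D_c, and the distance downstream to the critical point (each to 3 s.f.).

t_c ≈ 0.873 d; D_c ≈ 2.94 mg/L; x_c ≈ 65.3 km

t_c = [1/(k_a−k_1)] ln[(k_a/k_1)(1 − D₀(k_a−k_1)/(k_1 L₀))]
= [1/(1.66−0.439)] ln[(1.66/0.439)(1 − 1.36×1.221/(0.439×16.3))]
= (1/1.221) ln[3.781 × 0.7679] = 0.8190 × ln(2.904) = 0.8190 × 1.066 = 0.8731 d.
L(t_c) = L₀ e^(−k_1 t_c) = 16.3 × 0.6816 = 11.11 mg/L, and at the critical point k_a D_c = k_1 L, so D_c = (0.439/1.66) × 11.11 = 2.938 mg/L.
x_c = v t_c = 0.865 m/s × 0.8731 d × 86400 s/d = 65250 m ≈ 65.3 km.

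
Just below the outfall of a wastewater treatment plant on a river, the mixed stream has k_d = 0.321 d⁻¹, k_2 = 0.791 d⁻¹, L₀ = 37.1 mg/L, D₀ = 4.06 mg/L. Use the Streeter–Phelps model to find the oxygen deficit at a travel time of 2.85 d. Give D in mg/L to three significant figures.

k_d L₀/(k_2−k_d) = 0.321×37.1/(0.791−0.321) = 11.91/0.4700 = 25.34 mg/L.
e^(−k_d t) = e^(−0.321×2.850) = 0.4006; e^(−k_2 t) = e^(−0.791×2.850) = 0.1049.
D = 25.34 × (0.4006 − 0.1049) + 4.06 × 0.1049 = 7.491 + 0.4261 = 7.917 mg/L.

D ≈ 7.92 mg/L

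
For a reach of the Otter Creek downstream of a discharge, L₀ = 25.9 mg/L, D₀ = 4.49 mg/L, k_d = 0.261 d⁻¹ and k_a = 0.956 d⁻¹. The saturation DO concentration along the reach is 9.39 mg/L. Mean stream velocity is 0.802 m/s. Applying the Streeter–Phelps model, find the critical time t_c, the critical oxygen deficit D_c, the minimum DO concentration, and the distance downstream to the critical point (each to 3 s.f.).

t_c = [1/(k_a−k_d)] ln[(k_a/k_d)(1 − D₀(k_a−k_d)/(k_d L₀))]
= [1/(0.956−0.261)] ln[(0.956/0.261)(1 − 4.49×0.6950/(0.261×25.9))]
= (1/0.6950) ln[3.663 × 0.5384] = 1.439 × ln(1.972) = 1.439 × 0.6790 = 0.9770 d.
L(t_c) = L₀ e^(−k_d t_c) = 25.9 × 0.7749 = 20.07 mg/L, and at the critical point k_a D_c = k_d L, so D_c = (0.261/0.956) × 20.07 = 5.479 mg/L.
Minimum DO = C_s − D_c = 9.39 − 5.479 = 3.911 mg/L.
x_c = v t_c = 0.802 m/s × 0.9770 d × 86400 s/d = 67700 m ≈ 67.7 km.

t_c ≈ 0.977 d; D_c ≈ 5.48 mg/L; min DO ≈ 3.91 mg/L; x_c ≈ 67.7 km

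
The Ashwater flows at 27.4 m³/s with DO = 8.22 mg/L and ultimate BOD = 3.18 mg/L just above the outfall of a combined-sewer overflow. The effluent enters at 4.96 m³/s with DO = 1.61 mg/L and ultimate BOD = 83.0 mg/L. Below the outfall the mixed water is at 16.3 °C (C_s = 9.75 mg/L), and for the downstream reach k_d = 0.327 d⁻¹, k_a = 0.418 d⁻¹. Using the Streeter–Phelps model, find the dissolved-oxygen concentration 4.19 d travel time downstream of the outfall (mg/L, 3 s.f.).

DO ≈ 4.85 mg/L

Mixed DO = (27.4×8.22 + 4.96×1.61)/(27.4+4.96) = 233.2/32.36 = 7.207 mg/L.
Mixed L₀ = (27.4×3.18 + 4.96×83.0)/(32.36) = 498.8/32.36 = 15.41 mg/L.
Initial deficit D₀ = C_s − DO₀ = 9.75 − 7.207 = 2.543 mg/L.
D(4.19) = [0.327×15.41/(0.418−0.327)](e^(−0.327×4.19) − e^(−0.418×4.19)) + 2.543 e^(−0.418×4.19)
= 55.39 × (0.2541 − 0.1735) + 2.543 × 0.1735 = 4.903 mg/L.
DO = 9.75 − 4.903 = 4.847 mg/L.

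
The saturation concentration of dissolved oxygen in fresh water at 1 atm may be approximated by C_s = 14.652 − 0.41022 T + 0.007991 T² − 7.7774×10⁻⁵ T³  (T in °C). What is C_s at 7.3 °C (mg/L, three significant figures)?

C_s ≈ 12.1 mg/L

C_s = 14.652 − 0.41022×7.3 + 0.007991×7.3² − 7.7774×10⁻⁵×7.3³ = 12.05 mg/L.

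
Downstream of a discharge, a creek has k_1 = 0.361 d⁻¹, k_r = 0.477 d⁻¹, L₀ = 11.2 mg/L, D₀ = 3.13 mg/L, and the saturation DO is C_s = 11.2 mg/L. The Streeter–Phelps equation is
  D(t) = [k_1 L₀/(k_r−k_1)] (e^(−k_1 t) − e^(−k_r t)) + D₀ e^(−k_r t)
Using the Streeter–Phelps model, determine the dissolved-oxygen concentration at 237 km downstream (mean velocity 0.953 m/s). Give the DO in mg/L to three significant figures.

Travel time t = x/v = 237 km / (0.953 m/s) = 237000 m / 0.953 m/s = 248700 s = 2.878 d.
k_1 L₀/(k_r−k_1) = 0.361×11.2/(0.477−0.361) = 4.043/0.1160 = 34.86 mg/L.
e^(−k_1 t) = e^(−0.361×2.878) = 0.3538; e^(−k_r t) = e^(−0.477×2.878) = 0.2534.
D = 34.86 × (0.3538 − 0.2534) + 3.13 × 0.2534 = 3.500 + 0.7930 = 4.293 mg/L.
DO = C_s − D = 11.2 − 4.293 = 6.907 mg/L.

DO ≈ 6.91 mg/L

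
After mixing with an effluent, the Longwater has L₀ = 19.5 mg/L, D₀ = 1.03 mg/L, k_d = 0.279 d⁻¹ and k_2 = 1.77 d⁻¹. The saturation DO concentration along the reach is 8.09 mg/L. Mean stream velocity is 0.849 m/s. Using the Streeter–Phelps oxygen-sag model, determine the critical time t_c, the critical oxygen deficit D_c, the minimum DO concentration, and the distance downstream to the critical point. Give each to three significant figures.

t_c ≈ 1.02 d; D_c ≈ 2.31 mg/L; min DO ≈ 5.78 mg/L; x_c ≈ 74.6 km

At the critical point dD/dt = 0, so k_d L₀ e^(−k_d t) = k_2 D. Substituting D(t) from the Streeter–Phelps equation and solving for t gives
t_c = ln[(k_2/k_d)(1 − D₀(k_2−k_d)/(k_d L₀))] / (k_2−k_d).
Here k_2−k_d = 1.491 d⁻¹ and 1 − D₀(k_2−k_d)/(k_d L₀) = 1 − 1.03×1.491/(0.279×19.5) = 0.7177, so
t_c = ln(6.344 × 0.7177) / 1.491 = 1.516 / 1.491 = 1.017 d.
L(t_c) = L₀ e^(−k_d t_c) = 19.5 × 0.7530 = 14.68 mg/L, and at the critical point k_2 D_c = k_d L, so D_c = (0.279/1.77) × 14.68 = 2.315 mg/L.
Minimum DO = C_s − D_c = 8.09 − 2.315 = 5.775 mg/L.
x_c = v t_c = 0.849 m/s × 1.017 d × 86400 s/d = 74580 m ≈ 74.6 km.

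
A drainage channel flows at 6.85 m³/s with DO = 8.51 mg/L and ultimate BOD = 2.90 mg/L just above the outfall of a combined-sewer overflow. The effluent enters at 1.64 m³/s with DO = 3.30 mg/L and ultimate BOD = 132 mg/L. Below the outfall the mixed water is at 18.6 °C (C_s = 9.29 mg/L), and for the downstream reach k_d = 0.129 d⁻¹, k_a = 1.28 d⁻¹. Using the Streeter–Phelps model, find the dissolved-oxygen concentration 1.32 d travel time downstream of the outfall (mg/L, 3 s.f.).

DO ≈ 6.90 mg/L

Mixed DO = (6.85×8.51 + 1.64×3.30)/(6.85+1.64) = 63.71/8.490 = 7.504 mg/L.
Mixed L₀ = (6.85×2.90 + 1.64×132)/(8.490) = 236.3/8.490 = 27.84 mg/L.
Initial deficit D₀ = C_s − DO₀ = 9.29 − 7.504 = 1.786 mg/L.
D(1.32) = [0.129×27.84/(1.28−0.129)](e^(−0.129×1.32) − e^(−1.28×1.32)) + 1.786 e^(−1.28×1.32)
= 3.120 × (0.8434 − 0.1846) + 1.786 × 0.1846 = 2.385 mg/L.
DO = 9.29 − 2.385 = 6.905 mg/L.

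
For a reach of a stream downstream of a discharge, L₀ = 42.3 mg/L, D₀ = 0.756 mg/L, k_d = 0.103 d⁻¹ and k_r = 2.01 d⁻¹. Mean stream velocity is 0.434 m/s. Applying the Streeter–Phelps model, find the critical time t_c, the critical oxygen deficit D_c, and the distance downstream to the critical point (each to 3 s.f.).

t_c ≈ 1.35 d; D_c ≈ 1.89 mg/L; x_c ≈ 50.5 km

At the critical point dD/dt = 0, so k_d L₀ e^(−k_d t) = k_r D. Substituting D(t) from the Streeter–Phelps equation and solving for t gives
t_c = ln[(k_r/k_d)(1 − D₀(k_r−k_d)/(k_d L₀))] / (k_r−k_d).
Here k_r−k_d = 1.907 d⁻¹ and 1 − D₀(k_r−k_d)/(k_d L₀) = 1 − 0.756×1.907/(0.103×42.3) = 0.6691, so
t_c = ln(19.51 × 0.6691) / 1.907 = 2.569 / 1.907 = 1.347 d.
L(t_c) = L₀ e^(−k_d t_c) = 42.3 × 0.8704 = 36.82 mg/L, and at the critical point k_r D_c = k_d L, so D_c = (0.103/2.01) × 36.82 = 1.887 mg/L.
x_c = v t_c = 0.434 m/s × 1.347 d × 86400 s/d = 50520 m ≈ 50.5 km.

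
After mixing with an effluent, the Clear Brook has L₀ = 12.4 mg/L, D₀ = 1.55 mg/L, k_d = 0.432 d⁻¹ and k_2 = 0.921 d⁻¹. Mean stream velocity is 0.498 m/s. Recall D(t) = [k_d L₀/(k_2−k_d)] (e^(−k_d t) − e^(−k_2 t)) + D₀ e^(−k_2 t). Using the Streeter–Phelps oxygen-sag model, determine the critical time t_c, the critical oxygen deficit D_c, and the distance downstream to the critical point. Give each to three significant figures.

At the critical point dD/dt = 0, so k_d L₀ e^(−k_d t) = k_2 D. Substituting D(t) from the Streeter–Phelps equation and solving for t gives
t_c = ln[(k_2/k_d)(1 − D₀(k_2−k_d)/(k_d L₀))] / (k_2−k_d).
Here k_2−k_d = 0.4890 d⁻¹ and 1 − D₀(k_2−k_d)/(k_d L₀) = 1 − 1.55×0.4890/(0.432×12.4) = 0.8585, so
t_c = ln(2.132 × 0.8585) / 0.4890 = 0.6045 / 0.4890 = 1.236 d.
D_c = (k_d/k_2) L₀ e^(−k_d t_c) = (0.432/0.921) × 12.4 × e^(−0.432×1.236) = 0.4691 × 12.4 × 0.5862 = 3.410 mg/L.
x_c = v t_c = 0.498 m/s × 1.236 d × 86400 s/d = 53190 m ≈ 53.2 km.

t_c ≈ 1.24 d; D_c ≈ 3.41 mg/L; x_c ≈ 53.2 km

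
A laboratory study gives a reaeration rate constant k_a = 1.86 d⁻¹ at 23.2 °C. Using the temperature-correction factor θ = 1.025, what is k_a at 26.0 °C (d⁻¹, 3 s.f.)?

k_a ≈ 1.99 d⁻¹

k_a(T₂) = k_a(T₁) · θ^(T₂−T₁) = 1.86 × 1.025^(26.0−23.2)
= 1.86 × 1.025^2.80 = 1.86 × 1.072 = 1.993 d⁻¹.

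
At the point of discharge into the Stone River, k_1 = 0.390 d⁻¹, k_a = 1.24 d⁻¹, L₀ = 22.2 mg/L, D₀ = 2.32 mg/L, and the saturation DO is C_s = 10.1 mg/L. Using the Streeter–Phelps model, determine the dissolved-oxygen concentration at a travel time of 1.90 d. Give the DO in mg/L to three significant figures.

k_1 L₀/(k_a−k_1) = 0.390×22.2/(1.24−0.390) = 8.658/0.8500 = 10.19 mg/L.
e^(−k_1 t) = e^(−0.390×1.900) = 0.4766; e^(−k_a t) = e^(−1.24×1.900) = 0.09480.
D = 10.19 × (0.4766 − 0.09480) + 2.32 × 0.09480 = 3.889 + 0.2199 = 4.109 mg/L.
DO = C_s − D = 10.1 − 4.109 = 5.991 mg/L.

DO ≈ 5.99 mg/L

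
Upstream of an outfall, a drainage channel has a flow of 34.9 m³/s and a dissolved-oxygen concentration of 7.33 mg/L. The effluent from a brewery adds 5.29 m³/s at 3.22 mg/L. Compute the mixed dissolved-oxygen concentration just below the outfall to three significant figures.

6.79 mg/L

Flow-weighted mixing: C = (Q_r C_r + Q_w C_w)/(Q_r + Q_w)
= (34.9×7.33 + 5.29×3.22)/(34.9 + 5.29) = 272.9/40.19 = 6.789 mg/L.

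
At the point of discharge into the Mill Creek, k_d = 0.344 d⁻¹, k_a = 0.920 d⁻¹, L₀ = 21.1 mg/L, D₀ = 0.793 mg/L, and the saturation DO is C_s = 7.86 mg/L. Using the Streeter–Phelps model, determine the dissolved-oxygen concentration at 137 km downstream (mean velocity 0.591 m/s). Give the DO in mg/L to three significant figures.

Travel time t = x/v = 137 km / (0.591 m/s) = 137000 m / 0.591 m/s = 231800 s = 2.683 d.
k_d L₀/(k_a−k_d) = 0.344×21.1/(0.920−0.344) = 7.258/0.5760 = 12.60 mg/L.
e^(−k_d t) = e^(−0.344×2.683) = 0.3973; e^(−k_a t) = e^(−0.920×2.683) = 0.08472.
D = 12.60 × (0.3973 − 0.08472) + 0.793 × 0.08472 = 3.939 + 0.06719 = 4.007 mg/L.
DO = C_s − D = 7.86 − 4.007 = 3.853 mg/L.

DO ≈ 3.85 mg/L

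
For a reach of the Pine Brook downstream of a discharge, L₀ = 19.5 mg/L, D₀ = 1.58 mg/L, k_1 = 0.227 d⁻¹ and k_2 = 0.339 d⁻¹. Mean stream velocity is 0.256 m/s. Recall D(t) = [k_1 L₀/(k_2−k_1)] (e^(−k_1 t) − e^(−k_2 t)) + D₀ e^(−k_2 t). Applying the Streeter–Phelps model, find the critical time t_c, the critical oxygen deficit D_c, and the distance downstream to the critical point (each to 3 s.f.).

At the critical point dD/dt = 0, so k_1 L₀ e^(−k_1 t) = k_2 D. Substituting D(t) from the Streeter–Phelps equation and solving for t gives
t_c = ln[(k_2/k_1)(1 − D₀(k_2−k_1)/(k_1 L₀))] / (k_2−k_1).
Here k_2−k_1 = 0.1120 d⁻¹ and 1 − D₀(k_2−k_1)/(k_1 L₀) = 1 − 1.58×0.1120/(0.227×19.5) = 0.9600, so
t_c = ln(1.493 × 0.9600) / 0.1120 = 0.3603 / 0.1120 = 3.217 d.
L(t_c) = L₀ e^(−k_1 t_c) = 19.5 × 0.4818 = 9.396 mg/L, and at the critical point k_2 D_c = k_1 L, so D_c = (0.227/0.339) × 9.396 = 6.292 mg/L.
x_c = v t_c = 0.256 m/s × 3.217 d × 86400 s/d = 71140 m ≈ 71.1 km.

t_c ≈ 3.22 d; D_c ≈ 6.29 mg/L; x_c ≈ 71.1 km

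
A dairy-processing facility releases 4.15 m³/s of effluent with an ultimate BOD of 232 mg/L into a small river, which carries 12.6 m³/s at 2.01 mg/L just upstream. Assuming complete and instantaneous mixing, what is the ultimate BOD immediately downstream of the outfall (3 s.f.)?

59.0 mg/L

Flow-weighted mixing: C = (Q_r C_r + Q_w C_w)/(Q_r + Q_w)
= (12.6×2.01 + 4.15×232)/(12.6 + 4.15) = 988.1/16.75 = 58.99 mg/L.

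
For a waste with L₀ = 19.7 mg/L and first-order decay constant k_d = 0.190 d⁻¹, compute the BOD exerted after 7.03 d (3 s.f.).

y ≈ 14.5 mg/L

y_t = L₀(1 − e^(−k_d t)) = 19.7 × (1 − e^(−0.190×7.03))
= 19.7 × (1 − 0.2630) = 19.7 × 0.7370 = 14.52 mg/L.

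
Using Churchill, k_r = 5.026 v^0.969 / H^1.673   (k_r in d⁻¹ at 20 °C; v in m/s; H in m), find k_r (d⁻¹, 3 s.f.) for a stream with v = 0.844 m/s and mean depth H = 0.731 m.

k_r = 5.026 × 0.844^0.969 / 0.731^1.673 = 5.026 × 0.8484 / 0.5920 = 7.203 d⁻¹.

k_r ≈ 7.20 d⁻¹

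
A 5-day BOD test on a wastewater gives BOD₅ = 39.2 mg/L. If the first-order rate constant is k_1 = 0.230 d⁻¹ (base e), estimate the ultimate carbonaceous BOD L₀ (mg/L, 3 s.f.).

L₀ ≈ 57.4 mg/L

BOD₅ = L₀(1 − e^(−5k_1)) ⇒ L₀ = BOD₅ / (1 − e^(−5×0.230))
= 39.2 / (1 − 0.3166) = 39.2 / 0.6834 = 57.36 mg/L.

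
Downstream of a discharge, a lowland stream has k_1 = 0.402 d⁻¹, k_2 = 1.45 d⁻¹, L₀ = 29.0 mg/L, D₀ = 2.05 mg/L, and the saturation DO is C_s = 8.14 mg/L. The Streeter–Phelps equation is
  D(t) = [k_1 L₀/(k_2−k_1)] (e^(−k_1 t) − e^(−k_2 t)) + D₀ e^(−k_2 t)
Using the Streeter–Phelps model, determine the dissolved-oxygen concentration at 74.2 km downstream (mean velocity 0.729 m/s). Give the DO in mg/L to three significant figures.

DO ≈ 2.86 mg/L

Travel time t = x/v = 74.2 km / (0.729 m/s) = 74200 m / 0.729 m/s = 101800 s = 1.178 d.
k_1 L₀/(k_2−k_1) = 0.402×29.0/(1.45−0.402) = 11.66/1.048 = 11.12 mg/L.
e^(−k_1 t) = e^(−0.402×1.178) = 0.6228; e^(−k_2 t) = e^(−1.45×1.178) = 0.1812.
D = 11.12 × (0.6228 − 0.1812) + 2.05 × 0.1812 = 4.912 + 0.3715 = 5.284 mg/L.
DO = C_s − D = 8.14 − 5.284 = 2.856 mg/L.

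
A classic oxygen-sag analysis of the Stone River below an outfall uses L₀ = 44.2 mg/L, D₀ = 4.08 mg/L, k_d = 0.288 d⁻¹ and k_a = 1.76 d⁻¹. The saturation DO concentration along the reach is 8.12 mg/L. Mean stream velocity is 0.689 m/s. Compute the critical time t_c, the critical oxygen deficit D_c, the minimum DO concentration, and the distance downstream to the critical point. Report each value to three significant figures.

t_c ≈ 0.796 d; D_c ≈ 5.75 mg/L; min DO ≈ 2.37 mg/L; x_c ≈ 47.4 km

t_c = [1/(k_a−k_d)] ln[(k_a/k_d)(1 − D₀(k_a−k_d)/(k_d L₀))]
= [1/(1.76−0.288)] ln[(1.76/0.288)(1 − 4.08×1.472/(0.288×44.2))]
= (1/1.472) ln[6.111 × 0.5282] = 0.6793 × ln(3.228) = 0.6793 × 1.172 = 0.7961 d.
D_c = (k_d/k_a) L₀ e^(−k_d t_c) = (0.288/1.76) × 44.2 × e^(−0.288×0.7961) = 0.1636 × 44.2 × 0.7951 = 5.751 mg/L.
Minimum DO = C_s − D_c = 8.12 − 5.751 = 2.369 mg/L.
x_c = v t_c = 0.689 m/s × 0.7961 d × 86400 s/d = 47390 m ≈ 47.4 km.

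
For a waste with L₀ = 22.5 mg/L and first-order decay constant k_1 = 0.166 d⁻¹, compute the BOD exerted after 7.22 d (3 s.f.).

y_t = L₀(1 − e^(−k_1 t)) = 22.5 × (1 − e^(−0.166×7.22))
= 22.5 × (1 − 0.3016) = 22.5 × 0.6984 = 15.71 mg/L.

y ≈ 15.7 mg/L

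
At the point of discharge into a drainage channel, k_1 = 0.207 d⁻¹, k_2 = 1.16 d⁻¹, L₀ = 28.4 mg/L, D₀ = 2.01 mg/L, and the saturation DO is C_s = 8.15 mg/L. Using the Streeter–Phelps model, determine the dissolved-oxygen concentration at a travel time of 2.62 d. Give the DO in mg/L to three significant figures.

DO ≈ 4.76 mg/L

k_1 L₀/(k_2−k_1) = 0.207×28.4/(1.16−0.207) = 5.879/0.9530 = 6.169 mg/L.
e^(−k_1 t) = e^(−0.207×2.620) = 0.5814; e^(−k_2 t) = e^(−1.16×2.620) = 0.04787.
D = 6.169 × (0.5814 − 0.04787) + 2.01 × 0.04787 = 3.291 + 0.09623 = 3.387 mg/L.
DO = C_s − D = 8.15 − 3.387 = 4.763 mg/L.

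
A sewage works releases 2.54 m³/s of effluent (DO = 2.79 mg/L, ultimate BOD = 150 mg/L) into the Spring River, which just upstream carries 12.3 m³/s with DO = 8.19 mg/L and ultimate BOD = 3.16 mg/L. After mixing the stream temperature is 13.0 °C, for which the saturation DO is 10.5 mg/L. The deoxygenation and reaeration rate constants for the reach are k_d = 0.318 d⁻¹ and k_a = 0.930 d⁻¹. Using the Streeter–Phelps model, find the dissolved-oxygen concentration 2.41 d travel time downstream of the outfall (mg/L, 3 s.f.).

Mixed DO = (12.3×8.19 + 2.54×2.79)/(12.3+2.54) = 107.8/14.84 = 7.266 mg/L.
Mixed L₀ = (12.3×3.16 + 2.54×150)/(14.84) = 419.9/14.84 = 28.29 mg/L.
Initial deficit D₀ = C_s − DO₀ = 10.5 − 7.266 = 3.234 mg/L.
D(2.41) = [0.318×28.29/(0.930−0.318)](e^(−0.318×2.41) − e^(−0.930×2.41)) + 3.234 e^(−0.930×2.41)
= 14.70 × (0.4647 − 0.1063) + 3.234 × 0.1063 = 5.612 mg/L.
DO = 10.5 − 5.612 = 4.888 mg/L.

DO ≈ 4.89 mg/L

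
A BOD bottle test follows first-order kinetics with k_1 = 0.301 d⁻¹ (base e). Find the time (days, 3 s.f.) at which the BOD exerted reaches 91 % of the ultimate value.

y/L₀ = 1 − e^(−k_1 t) = 0.91 ⇒ e^(−k_1 t) = 0.0900
t = −ln(0.0900) / 0.301 = 2.408 / 0.301 = 8.000 d.

t ≈ 8.00 d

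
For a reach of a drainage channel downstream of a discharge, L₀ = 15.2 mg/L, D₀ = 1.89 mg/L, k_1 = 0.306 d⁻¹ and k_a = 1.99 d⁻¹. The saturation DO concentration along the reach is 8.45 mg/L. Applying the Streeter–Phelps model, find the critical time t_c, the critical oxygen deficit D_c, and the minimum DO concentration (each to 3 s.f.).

With k_a/k_1 = 6.503 and 1 − D₀(k_a−k_1)/(k_1 L₀) = 0.3157,
t_c = ln(6.503 × 0.3157) / (1.99 − 0.306) = ln(2.053) / 1.684 = 0.7194/1.684 = 0.4272 d.
L(t_c) = L₀ e^(−k_1 t_c) = 15.2 × 0.8775 = 13.34 mg/L, and at the critical point k_a D_c = k_1 L, so D_c = (0.306/1.99) × 13.34 = 2.051 mg/L.
Minimum DO = C_s − D_c = 8.45 − 2.051 = 6.399 mg/L.

t_c ≈ 0.427 d; D_c ≈ 2.05 mg/L; min DO ≈ 6.40 mg/L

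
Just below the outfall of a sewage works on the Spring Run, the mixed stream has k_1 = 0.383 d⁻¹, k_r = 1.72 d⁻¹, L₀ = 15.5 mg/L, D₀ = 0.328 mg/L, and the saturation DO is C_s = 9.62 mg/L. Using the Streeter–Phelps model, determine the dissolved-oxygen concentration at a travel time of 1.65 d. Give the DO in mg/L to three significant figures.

DO ≈ 7.50 mg/L

k_1 L₀/(k_r−k_1) = 0.383×15.5/(1.72−0.383) = 5.937/1.337 = 4.440 mg/L.
e^(−k_1 t) = e^(−0.383×1.650) = 0.5316; e^(−k_r t) = e^(−1.72×1.650) = 0.05854.
D = 4.440 × (0.5316 − 0.05854) + 0.328 × 0.05854 = 2.100 + 0.01920 = 2.119 mg/L.
DO = C_s − D = 9.62 − 2.119 = 7.501 mg/L.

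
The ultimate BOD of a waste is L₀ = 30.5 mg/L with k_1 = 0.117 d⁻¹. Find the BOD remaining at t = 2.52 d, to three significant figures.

L_t = L₀ e^(−k_1 t) = 30.5 × e^(−0.117×2.52) = 30.5 × 0.7447 = 22.71 mg/L.

L ≈ 22.7 mg/L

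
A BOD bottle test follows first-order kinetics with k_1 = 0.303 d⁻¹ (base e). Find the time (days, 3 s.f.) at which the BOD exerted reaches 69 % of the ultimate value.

y/L₀ = 1 − e^(−k_1 t) = 0.69 ⇒ e^(−k_1 t) = 0.310
t = −ln(0.310) / 0.303 = 1.171 / 0.303 = 3.865 d.

t ≈ 3.87 d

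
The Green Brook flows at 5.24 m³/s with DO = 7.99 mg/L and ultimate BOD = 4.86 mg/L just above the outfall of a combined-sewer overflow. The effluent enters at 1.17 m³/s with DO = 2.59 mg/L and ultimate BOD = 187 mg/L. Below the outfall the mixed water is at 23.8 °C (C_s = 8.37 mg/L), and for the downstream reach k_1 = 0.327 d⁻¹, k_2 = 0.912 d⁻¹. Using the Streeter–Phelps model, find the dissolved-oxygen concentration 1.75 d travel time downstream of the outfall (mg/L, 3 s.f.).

DO ≈ 0.392 mg/L

Mixed DO = (5.24×7.99 + 1.17×2.59)/(5.24+1.17) = 44.90/6.410 = 7.004 mg/L.
Mixed L₀ = (5.24×4.86 + 1.17×187)/(6.410) = 244.3/6.410 = 38.11 mg/L.
Initial deficit D₀ = C_s − DO₀ = 8.37 − 7.004 = 1.366 mg/L.
D(1.75) = [0.327×38.11/(0.912−0.327)](e^(−0.327×1.75) − e^(−0.912×1.75)) + 1.366 e^(−0.912×1.75)
= 21.30 × (0.5643 − 0.2027) + 1.366 × 0.2027 = 7.978 mg/L.
DO = 8.37 − 7.978 = 0.3922 mg/L.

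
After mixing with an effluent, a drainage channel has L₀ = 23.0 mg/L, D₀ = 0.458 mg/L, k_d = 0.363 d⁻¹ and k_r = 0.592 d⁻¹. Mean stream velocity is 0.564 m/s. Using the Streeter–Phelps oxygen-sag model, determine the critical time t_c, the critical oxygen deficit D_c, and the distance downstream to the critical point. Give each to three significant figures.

At the critical point dD/dt = 0, so k_d L₀ e^(−k_d t) = k_r D. Substituting D(t) from the Streeter–Phelps equation and solving for t gives
t_c = ln[(k_r/k_d)(1 − D₀(k_r−k_d)/(k_d L₀))] / (k_r−k_d).
Here k_r−k_d = 0.2290 d⁻¹ and 1 − D₀(k_r−k_d)/(k_d L₀) = 1 − 0.458×0.2290/(0.363×23.0) = 0.9874, so
t_c = ln(1.631 × 0.9874) / 0.2290 = 0.4765 / 0.2290 = 2.081 d.
L(t_c) = L₀ e^(−k_d t_c) = 23.0 × 0.4699 = 10.81 mg/L, and at the critical point k_r D_c = k_d L, so D_c = (0.363/0.592) × 10.81 = 6.627 mg/L.
x_c = v t_c = 0.564 m/s × 2.081 d × 86400 s/d = 101400 m ≈ 101 km.

t_c ≈ 2.08 d; D_c ≈ 6.63 mg/L; x_c ≈ 101 km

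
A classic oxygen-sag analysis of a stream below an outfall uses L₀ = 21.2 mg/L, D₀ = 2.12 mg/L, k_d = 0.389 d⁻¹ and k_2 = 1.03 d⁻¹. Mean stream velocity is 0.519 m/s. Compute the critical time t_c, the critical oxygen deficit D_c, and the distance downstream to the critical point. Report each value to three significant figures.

t_c = [1/(k_2−k_d)] ln[(k_2/k_d)(1 − D₀(k_2−k_d)/(k_d L₀))]
= [1/(1.03−0.389)] ln[(1.03/0.389)(1 − 2.12×0.6410/(0.389×21.2))]
= (1/0.6410) ln[2.648 × 0.8352] = 1.560 × ln(2.212) = 1.560 × 0.7937 = 1.238 d.
D_c = (k_d/k_2) L₀ e^(−k_d t_c) = (0.389/1.03) × 21.2 × e^(−0.389×1.238) = 0.3777 × 21.2 × 0.6178 = 4.946 mg/L.
x_c = v t_c = 0.519 m/s × 1.238 d × 86400 s/d = 55520 m ≈ 55.5 km.

t_c ≈ 1.24 d; D_c ≈ 4.95 mg/L; x_c ≈ 55.5 km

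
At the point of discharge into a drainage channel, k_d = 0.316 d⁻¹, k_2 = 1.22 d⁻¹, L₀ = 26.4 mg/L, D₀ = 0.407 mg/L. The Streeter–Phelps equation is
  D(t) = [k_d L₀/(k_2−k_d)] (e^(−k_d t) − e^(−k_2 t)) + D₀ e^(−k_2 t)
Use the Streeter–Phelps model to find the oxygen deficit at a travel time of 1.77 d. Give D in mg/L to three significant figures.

D ≈ 4.26 mg/L

k_d L₀/(k_2−k_d) = 0.316×26.4/(1.22−0.316) = 8.342/0.9040 = 9.228 mg/L.
e^(−k_d t) = e^(−0.316×1.770) = 0.5716; e^(−k_2 t) = e^(−1.22×1.770) = 0.1154.
D = 9.228 × (0.5716 − 0.1154) + 0.407 × 0.1154 = 4.210 + 0.04697 = 4.257 mg/L.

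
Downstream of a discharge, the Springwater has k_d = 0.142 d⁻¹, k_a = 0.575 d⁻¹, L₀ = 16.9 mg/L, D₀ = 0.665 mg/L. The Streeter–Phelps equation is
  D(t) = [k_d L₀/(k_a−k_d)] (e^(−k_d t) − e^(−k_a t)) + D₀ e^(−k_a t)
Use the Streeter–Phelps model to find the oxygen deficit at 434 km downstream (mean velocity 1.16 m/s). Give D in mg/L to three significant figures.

D ≈ 2.59 mg/L

Travel time t = x/v = 434 km / (1.16 m/s) = 434000 m / 1.16 m/s = 374100 s = 4.330 d.
k_d L₀/(k_a−k_d) = 0.142×16.9/(0.575−0.142) = 2.400/0.4330 = 5.542 mg/L.
e^(−k_d t) = e^(−0.142×4.330) = 0.5407; e^(−k_a t) = e^(−0.575×4.330) = 0.08292.
D = 5.542 × (0.5407 − 0.08292) + 0.665 × 0.08292 = 2.537 + 0.05514 = 2.592 mg/L.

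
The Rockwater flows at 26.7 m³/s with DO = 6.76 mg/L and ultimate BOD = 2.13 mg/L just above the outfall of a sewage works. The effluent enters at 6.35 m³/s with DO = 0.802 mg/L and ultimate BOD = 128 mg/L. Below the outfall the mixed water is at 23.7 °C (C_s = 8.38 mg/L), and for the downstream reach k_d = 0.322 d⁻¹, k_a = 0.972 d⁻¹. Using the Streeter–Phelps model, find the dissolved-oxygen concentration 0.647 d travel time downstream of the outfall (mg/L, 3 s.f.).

DO ≈ 3.27 mg/L

Mixed DO = (26.7×6.76 + 6.35×0.802)/(26.7+6.35) = 185.6/33.05 = 5.615 mg/L.
Mixed L₀ = (26.7×2.13 + 6.35×128)/(33.05) = 869.7/33.05 = 26.31 mg/L.
Initial deficit D₀ = C_s − DO₀ = 8.38 − 5.615 = 2.765 mg/L.
D(0.647) = [0.322×26.31/(0.972−0.322)](e^(−0.322×0.647) − e^(−0.972×0.647)) + 2.765 e^(−0.972×0.647)
= 13.04 × (0.8119 − 0.5332) + 2.765 × 0.5332 = 5.108 mg/L.
DO = 8.38 − 5.108 = 3.272 mg/L.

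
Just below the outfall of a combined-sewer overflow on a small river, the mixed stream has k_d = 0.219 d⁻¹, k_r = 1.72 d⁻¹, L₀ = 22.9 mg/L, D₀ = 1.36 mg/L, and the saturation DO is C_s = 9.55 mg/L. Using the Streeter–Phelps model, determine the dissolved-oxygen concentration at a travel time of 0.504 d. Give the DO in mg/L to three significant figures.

DO ≈ 7.39 mg/L

k_d L₀/(k_r−k_d) = 0.219×22.9/(1.72−0.219) = 5.015/1.501 = 3.341 mg/L.
e^(−k_d t) = e^(−0.219×0.5040) = 0.8955; e^(−k_r t) = e^(−1.72×0.5040) = 0.4203.
D = 3.341 × (0.8955 − 0.4203) + 1.36 × 0.4203 = 1.588 + 0.5716 = 2.159 mg/L.
DO = C_s − D = 9.55 − 2.159 = 7.391 mg/L.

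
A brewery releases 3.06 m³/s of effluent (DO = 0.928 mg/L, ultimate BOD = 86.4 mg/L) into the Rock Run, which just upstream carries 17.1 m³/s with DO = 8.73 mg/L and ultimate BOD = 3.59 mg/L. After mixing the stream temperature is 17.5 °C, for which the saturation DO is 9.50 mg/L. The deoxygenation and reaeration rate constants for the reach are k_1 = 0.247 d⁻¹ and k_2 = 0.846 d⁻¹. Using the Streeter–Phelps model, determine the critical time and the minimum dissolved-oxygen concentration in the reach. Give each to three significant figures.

Mixed DO = (17.1×8.73 + 3.06×0.928)/(17.1+3.06) = 152.1/20.16 = 7.546 mg/L.
Mixed L₀ = (17.1×3.59 + 3.06×86.4)/(20.16) = 325.8/20.16 = 16.16 mg/L.
Initial deficit D₀ = C_s − DO₀ = 9.50 − 7.546 = 1.954 mg/L.
t_c = (1/0.5990) ln[(0.846/0.247)(1 − 1.954×0.5990/(0.247×16.16))] = 1.669 × ln(2.421) = 1.476 d.
D_c = (0.247/0.846) × 16.16 × e^(−0.247×1.476) = 0.2920 × 16.16 × 0.6945 = 3.277 mg/L.
Minimum DO = 9.50 − 3.277 = 6.223 mg/L.

t_c ≈ 1.48 d; minimum DO ≈ 6.22 mg/L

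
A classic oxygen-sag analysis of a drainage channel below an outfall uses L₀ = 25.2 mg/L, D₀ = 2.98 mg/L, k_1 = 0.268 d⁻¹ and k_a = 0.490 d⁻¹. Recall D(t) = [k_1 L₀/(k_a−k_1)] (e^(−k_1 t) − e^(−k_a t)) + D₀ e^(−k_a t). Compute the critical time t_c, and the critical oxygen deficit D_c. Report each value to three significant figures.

t_c ≈ 2.25 d; D_c ≈ 7.53 mg/L

t_c = [1/(k_a−k_1)] ln[(k_a/k_1)(1 − D₀(k_a−k_1)/(k_1 L₀))]
= [1/(0.490−0.268)] ln[(0.490/0.268)(1 − 2.98×0.2220/(0.268×25.2))]
= (1/0.2220) ln[1.828 × 0.9020] = 4.505 × ln(1.649) = 4.505 × 0.5003 = 2.254 d.
L(t_c) = L₀ e^(−k_1 t_c) = 25.2 × 0.5466 = 13.77 mg/L, and at the critical point k_a D_c = k_1 L, so D_c = (0.268/0.490) × 13.77 = 7.534 mg/L.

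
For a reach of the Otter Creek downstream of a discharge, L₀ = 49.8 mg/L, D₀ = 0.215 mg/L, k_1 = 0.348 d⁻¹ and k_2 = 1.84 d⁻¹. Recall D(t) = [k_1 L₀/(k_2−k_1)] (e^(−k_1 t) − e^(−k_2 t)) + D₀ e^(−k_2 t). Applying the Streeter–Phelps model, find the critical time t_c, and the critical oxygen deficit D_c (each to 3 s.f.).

t_c ≈ 1.10 d; D_c ≈ 6.41 mg/L

At the critical point dD/dt = 0, so k_1 L₀ e^(−k_1 t) = k_2 D. Substituting D(t) from the Streeter–Phelps equation and solving for t gives
t_c = ln[(k_2/k_1)(1 − D₀(k_2−k_1)/(k_1 L₀))] / (k_2−k_1).
Here k_2−k_1 = 1.492 d⁻¹ and 1 − D₀(k_2−k_1)/(k_1 L₀) = 1 − 0.215×1.492/(0.348×49.8) = 0.9815, so
t_c = ln(5.287 × 0.9815) / 1.492 = 1.647 / 1.492 = 1.104 d.
D_c = (k_1/k_2) L₀ e^(−k_1 t_c) = (0.348/1.84) × 49.8 × e^(−0.348×1.104) = 0.1891 × 49.8 × 0.6811 = 6.415 mg/L.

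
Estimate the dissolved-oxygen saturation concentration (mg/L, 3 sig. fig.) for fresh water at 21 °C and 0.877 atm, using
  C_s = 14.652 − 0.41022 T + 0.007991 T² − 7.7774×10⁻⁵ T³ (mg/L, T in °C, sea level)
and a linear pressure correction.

C_s ≈ 7.75 mg/L

At sea level: C_s = 14.652 − 0.41022×21 + 0.007991×21² − 7.7774×10⁻⁵×21³ = 8.841 mg/L.
Pressure correction: C_s' = 8.841 × 0.877 = 7.754 mg/L.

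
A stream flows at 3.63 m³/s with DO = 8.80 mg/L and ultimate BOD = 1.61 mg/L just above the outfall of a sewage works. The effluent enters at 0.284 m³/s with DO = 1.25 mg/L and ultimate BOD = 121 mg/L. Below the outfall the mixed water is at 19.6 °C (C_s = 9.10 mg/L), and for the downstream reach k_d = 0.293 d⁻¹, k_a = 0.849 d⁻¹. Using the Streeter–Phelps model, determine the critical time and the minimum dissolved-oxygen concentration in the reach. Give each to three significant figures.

Mixed DO = (3.63×8.80 + 0.284×1.25)/(3.63+0.284) = 32.30/3.914 = 8.252 mg/L.
Mixed L₀ = (3.63×1.61 + 0.284×121)/(3.914) = 40.21/3.914 = 10.27 mg/L.
Initial deficit D₀ = C_s − DO₀ = 9.10 − 8.252 = 0.8478 mg/L.
t_c = (1/0.5560) ln[(0.849/0.293)(1 − 0.8478×0.5560/(0.293×10.27))] = 1.799 × ln(2.444) = 1.607 d.
D_c = (0.293/0.849) × 10.27 × e^(−0.293×1.607) = 0.3451 × 10.27 × 0.6244 = 2.214 mg/L.
Minimum DO = 9.10 − 2.214 = 6.886 mg/L.

t_c ≈ 1.61 d; minimum DO ≈ 6.89 mg/L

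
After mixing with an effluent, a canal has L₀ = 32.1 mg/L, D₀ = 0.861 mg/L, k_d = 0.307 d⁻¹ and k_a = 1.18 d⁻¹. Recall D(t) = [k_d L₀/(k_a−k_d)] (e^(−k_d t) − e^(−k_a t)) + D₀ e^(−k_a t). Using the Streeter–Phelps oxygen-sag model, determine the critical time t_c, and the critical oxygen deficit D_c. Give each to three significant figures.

t_c ≈ 1.45 d; D_c ≈ 5.35 mg/L

At the critical point dD/dt = 0, so k_d L₀ e^(−k_d t) = k_a D. Substituting D(t) from the Streeter–Phelps equation and solving for t gives
t_c = ln[(k_a/k_d)(1 − D₀(k_a−k_d)/(k_d L₀))] / (k_a−k_d).
Here k_a−k_d = 0.8730 d⁻¹ and 1 − D₀(k_a−k_d)/(k_d L₀) = 1 − 0.861×0.8730/(0.307×32.1) = 0.9237, so
t_c = ln(3.844 × 0.9237) / 0.8730 = 1.267 / 0.8730 = 1.451 d.
L(t_c) = L₀ e^(−k_d t_c) = 32.1 × 0.6405 = 20.56 mg/L, and at the critical point k_a D_c = k_d L, so D_c = (0.307/1.18) × 20.56 = 5.349 mg/L.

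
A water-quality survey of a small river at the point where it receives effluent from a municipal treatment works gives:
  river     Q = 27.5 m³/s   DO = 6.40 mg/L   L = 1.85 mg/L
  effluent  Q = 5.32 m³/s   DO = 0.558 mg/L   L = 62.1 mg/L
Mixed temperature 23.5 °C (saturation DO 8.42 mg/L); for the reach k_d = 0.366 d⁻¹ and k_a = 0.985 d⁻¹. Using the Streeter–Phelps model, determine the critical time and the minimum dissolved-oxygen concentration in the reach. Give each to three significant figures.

Mixed DO = (27.5×6.40 + 5.32×0.558)/(27.5+5.32) = 179.0/32.82 = 5.453 mg/L.
Mixed L₀ = (27.5×1.85 + 5.32×62.1)/(32.82) = 381.2/32.82 = 11.62 mg/L.
Initial deficit D₀ = C_s − DO₀ = 8.42 − 5.453 = 2.967 mg/L.
t_c = (1/0.6190) ln[(0.985/0.366)(1 − 2.967×0.6190/(0.366×11.62))] = 1.616 × ln(1.529) = 0.6857 d.
D_c = (0.366/0.985) × 11.62 × e^(−0.366×0.6857) = 0.3716 × 11.62 × 0.7781 = 3.358 mg/L.
Minimum DO = 8.42 − 3.358 = 5.062 mg/L.

t_c ≈ 0.686 d; minimum DO ≈ 5.06 mg/L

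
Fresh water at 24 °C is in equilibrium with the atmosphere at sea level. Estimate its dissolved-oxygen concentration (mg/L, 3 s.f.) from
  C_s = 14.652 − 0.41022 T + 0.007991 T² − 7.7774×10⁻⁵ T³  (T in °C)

C_s = 14.652 − 0.41022×24 + 0.007991×24² − 7.7774×10⁻⁵×24³ = 8.334 mg/L.

C_s ≈ 8.33 mg/L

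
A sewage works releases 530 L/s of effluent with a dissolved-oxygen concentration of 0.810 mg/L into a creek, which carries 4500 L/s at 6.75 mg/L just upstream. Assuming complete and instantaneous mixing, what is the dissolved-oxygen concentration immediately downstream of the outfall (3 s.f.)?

Flow-weighted mixing: C = (Q_r C_r + Q_w C_w)/(Q_r + Q_w)
= (4500×6.75 + 530×0.810)/(4500 + 530) = 30800/5030 = 6.124 mg/L.

6.12 mg/L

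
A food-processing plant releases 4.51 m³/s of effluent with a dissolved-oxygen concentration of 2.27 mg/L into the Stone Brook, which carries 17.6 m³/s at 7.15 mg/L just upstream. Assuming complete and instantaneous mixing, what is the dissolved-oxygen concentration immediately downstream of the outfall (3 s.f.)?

Flow-weighted mixing: C = (Q_r C_r + Q_w C_w)/(Q_r + Q_w)
= (17.6×7.15 + 4.51×2.27)/(17.6 + 4.51) = 136.1/22.11 = 6.155 mg/L.

6.15 mg/L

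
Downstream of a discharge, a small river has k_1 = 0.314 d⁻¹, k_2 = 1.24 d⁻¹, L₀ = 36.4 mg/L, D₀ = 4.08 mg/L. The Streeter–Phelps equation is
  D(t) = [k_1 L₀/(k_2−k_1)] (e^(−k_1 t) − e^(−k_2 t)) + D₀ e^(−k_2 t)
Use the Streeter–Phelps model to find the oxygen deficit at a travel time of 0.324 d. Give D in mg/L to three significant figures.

k_1 L₀/(k_2−k_1) = 0.314×36.4/(1.24−0.314) = 11.43/0.9260 = 12.34 mg/L.
e^(−k_1 t) = e^(−0.314×0.3240) = 0.9033; e^(−k_2 t) = e^(−1.24×0.3240) = 0.6691.
D = 12.34 × (0.9033 − 0.6691) + 4.08 × 0.6691 = 2.890 + 2.730 = 5.620 mg/L.

D ≈ 5.62 mg/L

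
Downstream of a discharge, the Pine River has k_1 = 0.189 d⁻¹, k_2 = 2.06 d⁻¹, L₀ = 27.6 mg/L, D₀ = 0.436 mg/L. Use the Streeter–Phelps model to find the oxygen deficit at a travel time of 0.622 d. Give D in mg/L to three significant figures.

k_1 L₀/(k_2−k_1) = 0.189×27.6/(2.06−0.189) = 5.216/1.871 = 2.788 mg/L.
e^(−k_1 t) = e^(−0.189×0.6220) = 0.8891; e^(−k_2 t) = e^(−2.06×0.6220) = 0.2777.
D = 2.788 × (0.8891 − 0.2777) + 0.436 × 0.2777 = 1.705 + 0.1211 = 1.826 mg/L.

D ≈ 1.83 mg/L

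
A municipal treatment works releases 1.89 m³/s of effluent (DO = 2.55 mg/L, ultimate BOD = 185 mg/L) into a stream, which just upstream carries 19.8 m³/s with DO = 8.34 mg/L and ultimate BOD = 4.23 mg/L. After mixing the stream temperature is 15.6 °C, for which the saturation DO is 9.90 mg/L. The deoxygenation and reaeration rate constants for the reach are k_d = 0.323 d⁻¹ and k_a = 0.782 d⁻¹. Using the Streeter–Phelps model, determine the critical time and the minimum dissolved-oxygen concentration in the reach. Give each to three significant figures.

Mixed DO = (19.8×8.34 + 1.89×2.55)/(19.8+1.89) = 170.0/21.69 = 7.835 mg/L.
Mixed L₀ = (19.8×4.23 + 1.89×185)/(21.69) = 433.4/21.69 = 19.98 mg/L.
Initial deficit D₀ = C_s − DO₀ = 9.90 − 7.835 = 2.065 mg/L.
t_c = (1/0.4590) ln[(0.782/0.323)(1 − 2.065×0.4590/(0.323×19.98))] = 2.179 × ln(2.066) = 1.580 d.
D_c = (0.323/0.782) × 19.98 × e^(−0.323×1.580) = 0.4130 × 19.98 × 0.6002 = 4.954 mg/L.
Minimum DO = 9.90 − 4.954 = 4.946 mg/L.

t_c ≈ 1.58 d; minimum DO ≈ 4.95 mg/L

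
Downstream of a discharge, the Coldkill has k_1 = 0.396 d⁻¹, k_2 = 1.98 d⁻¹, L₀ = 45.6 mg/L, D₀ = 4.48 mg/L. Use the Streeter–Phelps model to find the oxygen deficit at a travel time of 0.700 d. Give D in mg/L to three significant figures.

k_1 L₀/(k_2−k_1) = 0.396×45.6/(1.98−0.396) = 18.06/1.584 = 11.40 mg/L.
e^(−k_1 t) = e^(−0.396×0.7000) = 0.7579; e^(−k_2 t) = e^(−1.98×0.7000) = 0.2501.
D = 11.40 × (0.7579 − 0.2501) + 4.48 × 0.2501 = 5.789 + 1.120 = 6.910 mg/L.

D ≈ 6.91 mg/L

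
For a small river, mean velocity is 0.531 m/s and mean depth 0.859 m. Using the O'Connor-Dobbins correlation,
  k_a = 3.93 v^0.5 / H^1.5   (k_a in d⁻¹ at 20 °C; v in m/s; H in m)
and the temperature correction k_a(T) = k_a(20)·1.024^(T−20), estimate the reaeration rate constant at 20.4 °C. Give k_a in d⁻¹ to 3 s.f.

k_a(20) = 3.93 × 0.531^0.5 / 0.859^1.5 = 3.93 × 0.7287 / 0.7961 = 3.597 d⁻¹.
k_a(20.4) = 3.597 × 1.024^(20.4−20) = 3.597 × 1.010 = 3.631 d⁻¹.

k_a ≈ 3.63 d⁻¹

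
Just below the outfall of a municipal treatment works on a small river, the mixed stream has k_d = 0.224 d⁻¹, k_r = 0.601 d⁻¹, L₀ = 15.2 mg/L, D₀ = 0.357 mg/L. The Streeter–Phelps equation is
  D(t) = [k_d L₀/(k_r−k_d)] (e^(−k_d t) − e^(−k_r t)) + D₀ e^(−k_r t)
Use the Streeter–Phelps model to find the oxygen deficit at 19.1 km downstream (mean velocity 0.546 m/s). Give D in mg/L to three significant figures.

D ≈ 1.45 mg/L

Travel time t = x/v = 19.1 km / (0.546 m/s) = 19100 m / 0.546 m/s = 34980 s = 0.4049 d.
k_d L₀/(k_r−k_d) = 0.224×15.2/(0.601−0.224) = 3.405/0.3770 = 9.031 mg/L.
e^(−k_d t) = e^(−0.224×0.4049) = 0.9133; e^(−k_r t) = e^(−0.601×0.4049) = 0.7840.
D = 9.031 × (0.9133 − 0.7840) + 0.357 × 0.7840 = 1.168 + 0.2799 = 1.448 mg/L.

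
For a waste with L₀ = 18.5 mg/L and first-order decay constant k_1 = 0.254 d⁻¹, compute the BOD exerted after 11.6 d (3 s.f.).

y_t = L₀(1 − e^(−k_1 t)) = 18.5 × (1 − e^(−0.254×11.6))
= 18.5 × (1 − 0.05253) = 18.5 × 0.9475 = 17.53 mg/L.

y ≈ 17.5 mg/L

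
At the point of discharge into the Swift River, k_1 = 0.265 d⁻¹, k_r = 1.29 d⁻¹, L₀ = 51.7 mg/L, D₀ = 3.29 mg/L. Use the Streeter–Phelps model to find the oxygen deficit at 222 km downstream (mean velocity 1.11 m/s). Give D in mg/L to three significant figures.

Travel time t = x/v = 222 km / (1.11 m/s) = 222000 m / 1.11 m/s = 200000 s = 2.315 d.
k_1 L₀/(k_r−k_1) = 0.265×51.7/(1.29−0.265) = 13.70/1.025 = 13.37 mg/L.
e^(−k_1 t) = e^(−0.265×2.315) = 0.5415; e^(−k_r t) = e^(−1.29×2.315) = 0.05048.
D = 13.37 × (0.5415 − 0.05048) + 3.29 × 0.05048 = 6.563 + 0.1661 = 6.729 mg/L.

D ≈ 6.73 mg/L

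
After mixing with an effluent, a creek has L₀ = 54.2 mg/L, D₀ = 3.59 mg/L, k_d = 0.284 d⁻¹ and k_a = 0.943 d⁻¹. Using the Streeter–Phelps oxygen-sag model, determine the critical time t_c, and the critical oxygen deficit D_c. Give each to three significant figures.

t_c ≈ 1.57 d; D_c ≈ 10.5 mg/L

With k_a/k_d = 3.320 and 1 − D₀(k_a−k_d)/(k_d L₀) = 0.8463,
t_c = ln(3.320 × 0.8463) / (0.943 − 0.284) = ln(2.810) / 0.6590 = 1.033/0.6590 = 1.568 d.
D_c = (k_d/k_a) L₀ e^(−k_d t_c) = (0.284/0.943) × 54.2 × e^(−0.284×1.568) = 0.3012 × 54.2 × 0.6407 = 10.46 mg/L.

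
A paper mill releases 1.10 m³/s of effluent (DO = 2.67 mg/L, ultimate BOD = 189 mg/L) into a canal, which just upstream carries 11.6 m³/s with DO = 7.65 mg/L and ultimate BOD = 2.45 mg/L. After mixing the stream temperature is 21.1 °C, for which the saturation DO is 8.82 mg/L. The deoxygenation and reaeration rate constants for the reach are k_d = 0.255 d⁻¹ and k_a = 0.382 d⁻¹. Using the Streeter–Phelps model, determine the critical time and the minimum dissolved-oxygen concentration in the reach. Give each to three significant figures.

t_c ≈ 2.84 d; minimum DO ≈ 2.80 mg/L

Mixed DO = (11.6×7.65 + 1.10×2.67)/(11.6+1.10) = 91.68/12.70 = 7.219 mg/L.
Mixed L₀ = (11.6×2.45 + 1.10×189)/(12.70) = 236.3/12.70 = 18.61 mg/L.
Initial deficit D₀ = C_s − DO₀ = 8.82 − 7.219 = 1.601 mg/L.
t_c = (1/0.1270) ln[(0.382/0.255)(1 − 1.601×0.1270/(0.255×18.61))] = 7.874 × ln(1.434) = 2.837 d.
D_c = (0.255/0.382) × 18.61 × e^(−0.255×2.837) = 0.6675 × 18.61 × 0.4850 = 6.025 mg/L.
Minimum DO = 8.82 − 6.025 = 2.795 mg/L.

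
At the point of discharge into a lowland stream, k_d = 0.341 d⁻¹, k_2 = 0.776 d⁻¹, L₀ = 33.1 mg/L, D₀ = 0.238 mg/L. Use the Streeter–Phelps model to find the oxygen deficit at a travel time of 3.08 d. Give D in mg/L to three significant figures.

D ≈ 6.72 mg/L

k_d L₀/(k_2−k_d) = 0.341×33.1/(0.776−0.341) = 11.29/0.4350 = 25.95 mg/L.
e^(−k_d t) = e^(−0.341×3.080) = 0.3498; e^(−k_2 t) = e^(−0.776×3.080) = 0.09162.
D = 25.95 × (0.3498 − 0.09162) + 0.238 × 0.09162 = 6.700 + 0.02181 = 6.722 mg/L.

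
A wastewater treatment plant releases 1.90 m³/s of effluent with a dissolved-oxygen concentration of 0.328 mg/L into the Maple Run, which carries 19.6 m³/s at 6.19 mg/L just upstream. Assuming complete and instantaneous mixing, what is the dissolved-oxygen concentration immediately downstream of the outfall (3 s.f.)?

5.67 mg/L

Flow-weighted mixing: C = (Q_r C_r + Q_w C_w)/(Q_r + Q_w)
= (19.6×6.19 + 1.90×0.328)/(19.6 + 1.90) = 121.9/21.50 = 5.672 mg/L.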